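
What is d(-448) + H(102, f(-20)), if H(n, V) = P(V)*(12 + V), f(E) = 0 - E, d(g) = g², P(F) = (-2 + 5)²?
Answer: 200992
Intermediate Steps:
P(F) = 9 (P(F) = 3² = 9)
f(E) = -E
H(n, V) = 108 + 9*V (H(n, V) = 9*(12 + V) = 108 + 9*V)
d(-448) + H(102, f(-20)) = (-448)² + (108 + 9*(-1*(-20))) = 200704 + (108 + 9*20) = 200704 + (108 + 180) = 200704 + 288 = 200992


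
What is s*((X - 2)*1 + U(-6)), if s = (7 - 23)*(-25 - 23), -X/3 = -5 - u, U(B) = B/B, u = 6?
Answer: 24576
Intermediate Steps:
U(B) = 1
X = 33 (X = -3*(-5 - 1*6) = -3*(-5 - 6) = -3*(-11) = 33)
s = 768 (s = -16*(-48) = 768)
s*((X - 2)*1 + U(-6)) = 768*((33 - 2)*1 + 1) = 768*(31*1 + 1) = 768*(31 + 1) = 768*32 = 24576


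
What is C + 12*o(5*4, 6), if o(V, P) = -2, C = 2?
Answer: -22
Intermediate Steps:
C + 12*o(5*4, 6) = 2 + 12*(-2) = 2 - 24 = -22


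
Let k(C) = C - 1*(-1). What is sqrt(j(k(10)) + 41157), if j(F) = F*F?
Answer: sqrt(41278) ≈ 203.17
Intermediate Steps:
k(C) = 1 + C (k(C) = C + 1 = 1 + C)
j(F) = F**2
sqrt(j(k(10)) + 41157) = sqrt((1 + 10)**2 + 41157) = sqrt(11**2 + 41157) = sqrt(121 + 41157) = sqrt(41278)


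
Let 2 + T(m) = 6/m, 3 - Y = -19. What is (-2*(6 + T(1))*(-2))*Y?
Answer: 880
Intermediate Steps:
Y = 22 (Y = 3 - 1*(-19) = 3 + 19 = 22)
T(m) = -2 + 6/m
(-2*(6 + T(1))*(-2))*Y = (-2*(6 + (-2 + 6/1))*(-2))*22 = (-2*(6 + (-2 + 6*1))*(-2))*22 = (-2*(6 + (-2 + 6))*(-2))*22 = (-2*(6 + 4)*(-2))*22 = (-2*10*(-2))*22 = -20*(-2)*22 = 40*22 = 880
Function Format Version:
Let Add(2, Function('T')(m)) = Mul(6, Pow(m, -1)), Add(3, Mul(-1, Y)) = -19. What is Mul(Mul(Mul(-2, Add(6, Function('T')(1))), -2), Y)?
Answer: 880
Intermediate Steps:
Y = 22 (Y = Add(3, Mul(-1, -19)) = Add(3, 19) = 22)
Function('T')(m) = Add(-2, Mul(6, Pow(m, -1)))
Mul(Mul(Mul(-2, Add(6, Function('T')(1))), -2), Y) = Mul(Mul(Mul(-2, Add(6, Add(-2, Mul(6, Pow(1, -1))))), -2), 22) = Mul(Mul(Mul(-2, Add(6, Add(-2, Mul(6, 1)))), -2), 22) = Mul(Mul(Mul(-2, Add(6, Add(-2, 6))), -2), 22) = Mul(Mul(Mul(-2, Add(6, 4)), -2), 22) = Mul(Mul(Mul(-2, 10), -2), 22) = Mul(Mul(-20, -2), 22) = Mul(40, 22) = 880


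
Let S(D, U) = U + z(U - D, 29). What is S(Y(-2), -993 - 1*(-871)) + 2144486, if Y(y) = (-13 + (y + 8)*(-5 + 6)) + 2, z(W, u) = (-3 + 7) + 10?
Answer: 2144378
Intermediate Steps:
z(W, u) = 14 (z(W, u) = 4 + 10 = 14)
Y(y) = -3 + y (Y(y) = (-13 + (8 + y)*1) + 2 = (-13 + (8 + y)) + 2 = (-5 + y) + 2 = -3 + y)
S(D, U) = 14 + U (S(D, U) = U + 14 = 14 + U)
S(Y(-2), -993 - 1*(-871)) + 2144486 = (14 + (-993 - 1*(-871))) + 2144486 = (14 + (-993 + 871)) + 2144486 = (14 - 122) + 2144486 = -108 + 2144486 = 2144378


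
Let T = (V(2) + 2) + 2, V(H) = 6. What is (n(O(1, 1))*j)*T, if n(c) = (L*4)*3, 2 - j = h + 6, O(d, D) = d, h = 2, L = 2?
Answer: -1440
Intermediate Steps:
j = -6 (j = 2 - (2 + 6) = 2 - 1*8 = 2 - 8 = -6)
n(c) = 24 (n(c) = (2*4)*3 = 8*3 = 24)
T = 10 (T = (6 + 2) + 2 = 8 + 2 = 10)
(n(O(1, 1))*j)*T = (24*(-6))*10 = -144*10 = -1440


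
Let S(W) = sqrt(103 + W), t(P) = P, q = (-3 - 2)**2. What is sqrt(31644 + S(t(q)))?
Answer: 2*sqrt(7911 + 2*sqrt(2)) ≈ 177.92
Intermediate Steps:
q = 25 (q = (-5)**2 = 25)
sqrt(31644 + S(t(q))) = sqrt(31644 + sqrt(103 + 25)) = sqrt(31644 + sqrt(128)) = sqrt(31644 + 8*sqrt(2))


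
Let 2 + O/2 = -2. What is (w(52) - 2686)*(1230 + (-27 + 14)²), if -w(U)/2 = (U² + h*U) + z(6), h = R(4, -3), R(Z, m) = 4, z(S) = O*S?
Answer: -11771186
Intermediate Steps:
O = -8 (O = -4 + 2*(-2) = -4 - 4 = -8)
z(S) = -8*S
h = 4
w(U) = 96 - 8*U - 2*U² (w(U) = -2*((U² + 4*U) - 8*6) = -2*((U² + 4*U) - 48) = -2*(-48 + U² + 4*U) = 96 - 8*U - 2*U²)
(w(52) - 2686)*(1230 + (-27 + 14)²) = ((96 - 8*52 - 2*52²) - 2686)*(1230 + (-27 + 14)²) = ((96 - 416 - 2*2704) - 2686)*(1230 + (-13)²) = ((96 - 416 - 5408) - 2686)*(1230 + 169) = (-5728 - 2686)*1399 = -8414*1399 = -11771186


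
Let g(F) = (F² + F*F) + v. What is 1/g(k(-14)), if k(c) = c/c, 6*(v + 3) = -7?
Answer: -6/13 ≈ -0.46154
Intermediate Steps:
v = -25/6 (v = -3 + (⅙)*(-7) = -3 - 7/6 = -25/6 ≈ -4.1667)
k(c) = 1
g(F) = -25/6 + 2*F² (g(F) = (F² + F*F) - 25/6 = (F² + F²) - 25/6 = 2*F² - 25/6 = -25/6 + 2*F²)
1/g(k(-14)) = 1/(-25/6 + 2*1²) = 1/(-25/6 + 2*1) = 1/(-25/6 + 2) = 1/(-13/6) = -6/13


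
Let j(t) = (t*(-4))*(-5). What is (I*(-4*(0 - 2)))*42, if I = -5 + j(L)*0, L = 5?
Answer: -1680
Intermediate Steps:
j(t) = 20*t (j(t) = -4*t*(-5) = 20*t)
I = -5 (I = -5 + (20*5)*0 = -5 + 100*0 = -5 + 0 = -5)
(I*(-4*(0 - 2)))*42 = -(-20)*(0 - 2)*42 = -(-20)*(-2)*42 = -5*8*42 = -40*42 = -1680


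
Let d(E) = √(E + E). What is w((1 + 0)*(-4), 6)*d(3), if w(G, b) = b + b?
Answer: 12*√6 ≈ 29.394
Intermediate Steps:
d(E) = √2*√E (d(E) = √(2*E) = √2*√E)
w(G, b) = 2*b
w((1 + 0)*(-4), 6)*d(3) = (2*6)*(√2*√3) = 12*√6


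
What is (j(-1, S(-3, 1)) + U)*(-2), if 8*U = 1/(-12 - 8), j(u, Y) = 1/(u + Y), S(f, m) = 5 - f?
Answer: -153/560 ≈ -0.27321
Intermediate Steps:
j(u, Y) = 1/(Y + u)
U = -1/160 (U = 1/(8*(-12 - 8)) = (1/8)/(-20) = (1/8)*(-1/20) = -1/160 ≈ -0.0062500)
(j(-1, S(-3, 1)) + U)*(-2) = (1/((5 - 1*(-3)) - 1) - 1/160)*(-2) = (1/((5 + 3) - 1) - 1/160)*(-2) = (1/(8 - 1) - 1/160)*(-2) = (1/7 - 1/160)*(-2) = (153/1120)*(-2) = -153/560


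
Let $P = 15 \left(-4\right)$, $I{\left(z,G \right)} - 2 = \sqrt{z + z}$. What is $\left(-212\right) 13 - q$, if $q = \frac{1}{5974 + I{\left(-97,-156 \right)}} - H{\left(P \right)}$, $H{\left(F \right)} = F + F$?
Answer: $\frac{- 2876 \sqrt{194} + 17186977 i}{\sqrt{194} - 5976 i} \approx -2876.0 + 3.9488 \cdot 10^{-7} i$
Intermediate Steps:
$I{\left(z,G \right)} = 2 + \sqrt{2} \sqrt{z}$ ($I{\left(z,G \right)} = 2 + \sqrt{z + z} = 2 + \sqrt{2 z} = 2 + \sqrt{2} \sqrt{z}$)
$P = -60$
$H{\left(F \right)} = 2 F$
$q = 120 + \frac{1}{5976 + i \sqrt{194}}$ ($q = \frac{1}{5974 + \left(2 + \sqrt{2} \sqrt{-97}\right)} - 2 \left(-60\right) = \frac{1}{5974 + \left(2 + \sqrt{2} i \sqrt{97}\right)} - -120 = \frac{1}{5974 + \left(2 + i \sqrt{194}\right)} + 120 = \frac{1}{5976 + i \sqrt{194}} + 120 = 120 + \frac{1}{5976 + i \sqrt{194}} \approx 120.0 - 3.9001 \cdot 10^{-7} i$)
$\left(-212\right) 13 - q = \left(-212\right) 13 - \left(\frac{2142769188}{17856385} - \frac{i \sqrt{194}}{35712770}\right) = -2756 - \left(\frac{2142769188}{17856385} - \frac{i \sqrt{194}}{35712770}\right) = - \frac{51354966248}{17856385} + \frac{i \sqrt{194}}{35712770}$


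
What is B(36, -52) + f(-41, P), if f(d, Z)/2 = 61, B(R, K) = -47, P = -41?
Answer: 75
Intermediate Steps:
f(d, Z) = 122 (f(d, Z) = 2*61 = 122)
B(36, -52) + f(-41, P) = -47 + 122 = 75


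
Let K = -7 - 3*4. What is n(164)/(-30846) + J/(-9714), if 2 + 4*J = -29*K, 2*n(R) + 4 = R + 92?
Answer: -1212795/66586232 ≈ -0.018214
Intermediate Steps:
n(R) = 44 + R/2 (n(R) = -2 + (R + 92)/2 = -2 + (92 + R)/2 = -2 + (46 + R/2) = 44 + R/2)
K = -19 (K = -7 - 12 = -19)
J = 549/4 (J = -½ + (-29*(-19))/4 = -½ + (¼)*551 = -½ + 551/4 = 549/4 ≈ 137.25)
n(164)/(-30846) + J/(-9714) = (44 + (½)*164)/(-30846) + (549/4)/(-9714) = (44 + 82)*(-1/30846) + (549/4)*(-1/9714) = 126*(-1/30846) - 183/12952 = -21/5141 - 183/12952 = -1212795/66586232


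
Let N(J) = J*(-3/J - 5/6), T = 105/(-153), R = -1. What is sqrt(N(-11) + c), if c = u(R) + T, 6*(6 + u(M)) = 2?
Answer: I*sqrt(1938)/102 ≈ 0.4316*I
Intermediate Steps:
u(M) = -17/3 (u(M) = -6 + (1/6)*2 = -6 + 1/3 = -17/3)
T = -35/51 (T = 105*(-1/153) = -35/51 ≈ -0.68627)
c = -108/17 (c = -17/3 - 35/51 = -108/17 ≈ -6.3529)
N(J) = J*(-5/6 - 3/J) (N(J) = J*(-3/J - 5*1/6) = J*(-3/J - 5/6) = J*(-5/6 - 3/J))
sqrt(N(-11) + c) = sqrt((-3 - 5/6*(-11)) - 108/17) = sqrt((-3 + 55/6) - 108/17) = sqrt(37/6 - 108/17) = sqrt(-19/102) = I*sqrt(1938)/102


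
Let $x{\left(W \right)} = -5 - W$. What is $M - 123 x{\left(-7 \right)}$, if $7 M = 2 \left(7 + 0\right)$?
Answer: $-244$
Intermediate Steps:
$M = 2$ ($M = \frac{2 \left(7 + 0\right)}{7} = \frac{2 \cdot 7}{7} = \frac{1}{7} \cdot 14 = 2$)
$M - 123 x{\left(-7 \right)} = 2 - 123 \left(-5 - -7\right) = 2 - 123 \left(-5 + 7\right) = 2 - 246 = -244$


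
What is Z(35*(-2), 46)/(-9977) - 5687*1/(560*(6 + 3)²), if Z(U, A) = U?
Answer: -53563999/452556720 ≈ -0.11836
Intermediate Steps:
Z(35*(-2), 46)/(-9977) - 5687*1/(560*(6 + 3)²) = (35*(-2))/(-9977) - 5687*1/(560*(6 + 3)²) = -70*(-1/9977) - 5687/(9²*560) = 70/9977 - 5687/(81*560) = 70/9977 - 5687/45360 = -53563999/452556720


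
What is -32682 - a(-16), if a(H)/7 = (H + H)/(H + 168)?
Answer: -620930/19 ≈ -32681.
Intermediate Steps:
a(H) = 14*H/(168 + H) (a(H) = 7*((H + H)/(H + 168)) = 7*((2*H)/(168 + H)) = 7*(2*H/(168 + H)) = 14*H/(168 + H))
-32682 - a(-16) = -32682 - 14*(-16)/(168 - 16) = -32682 - 14*(-16)/152 = -32682 - 1*(-28/19) = -32682 + 28/19 = -620930/19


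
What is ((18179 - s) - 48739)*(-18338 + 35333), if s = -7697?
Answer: -388556685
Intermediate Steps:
((18179 - s) - 48739)*(-18338 + 35333) = ((18179 - 1*(-7697)) - 48739)*(-18338 + 35333) = ((18179 + 7697) - 48739)*16995 = (25876 - 48739)*16995 = -22863*16995 = -388556685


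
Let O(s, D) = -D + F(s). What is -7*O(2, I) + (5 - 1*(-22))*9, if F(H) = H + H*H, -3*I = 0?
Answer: 201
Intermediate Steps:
I = 0 (I = -⅓*0 = 0)
F(H) = H + H²
O(s, D) = -D + s*(1 + s)
-7*O(2, I) + (5 - 1*(-22))*9 = -7*(-1*0 + 2*(1 + 2)) + (5 - 1*(-22))*9 = -7*(0 + 2*3) + (5 + 22)*9 = -7*(0 + 6) + 27*9 = -7*6 + 243 = -42 + 243 = 201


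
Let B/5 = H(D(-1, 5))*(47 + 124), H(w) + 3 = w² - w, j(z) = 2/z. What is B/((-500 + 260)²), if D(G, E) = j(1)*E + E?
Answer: 3933/1280 ≈ 3.0727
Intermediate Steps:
D(G, E) = 3*E (D(G, E) = (2/1)*E + E = (2*1)*E + E = 2*E + E = 3*E)
H(w) = -3 + w² - w (H(w) = -3 + (w² - w) = -3 + w² - w)
B = 176985 (B = 5*((-3 + (3*5)² - 3*5)*(47 + 124)) = 5*((-3 + 15² - 1*15)*171) = 5*((-3 + 225 - 15)*171) = 5*(207*171) = 5*35397 = 176985)
B/((-500 + 260)²) = 176985/((-500 + 260)²) = 176985/((-240)²) = 176985/57600 = 176985*(1/57600) = 3933/1280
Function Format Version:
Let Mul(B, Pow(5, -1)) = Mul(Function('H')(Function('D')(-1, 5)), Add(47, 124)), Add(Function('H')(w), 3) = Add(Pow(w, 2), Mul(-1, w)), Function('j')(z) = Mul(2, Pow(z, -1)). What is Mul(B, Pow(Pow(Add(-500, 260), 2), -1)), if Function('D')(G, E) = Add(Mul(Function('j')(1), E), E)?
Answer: Rational(3933, 1280) ≈ 3.0727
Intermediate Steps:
Function('D')(G, E) = Mul(3, E) (Function('D')(G, E) = Add(Mul(Mul(2, Pow(1, -1)), E), E) = Add(Mul(Mul(2, 1), E), E) = Add(Mul(2, E), E) = Mul(3, E))
Function('H')(w) = Add(-3, Pow(w, 2), Mul(-1, w)) (Function('H')(w) = Add(-3, Add(Pow(w, 2), Mul(-1, w))) = Add(-3, Pow(w, 2), Mul(-1, w)))
B = 176985 (B = Mul(5, Mul(Add(-3, Pow(Mul(3, 5), 2), Mul(-1, Mul(3, 5))), Add(47, 124))) = Mul(5, Mul(Add(-3, Pow(15, 2), Mul(-1, 15)), 171)) = Mul(5, Mul(Add(-3, 225, -15), 171)) = Mul(5, Mul(207, 171)) = Mul(5, 35397) = 176985)
Mul(B, Pow(Pow(Add(-500, 260), 2), -1)) = Mul(176985, Pow(Pow(Add(-500, 260), 2), -1)) = Mul(176985, Pow(Pow(-240, 2), -1)) = Mul(176985, Pow(57600, -1)) = Mul(176985, Rational(1, 57600)) = Rational(3933, 1280)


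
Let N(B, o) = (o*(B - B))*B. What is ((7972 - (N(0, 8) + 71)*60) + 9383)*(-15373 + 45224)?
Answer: 390898845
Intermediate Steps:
N(B, o) = 0 (N(B, o) = (o*0)*B = 0*B = 0)
((7972 - (N(0, 8) + 71)*60) + 9383)*(-15373 + 45224) = ((7972 - (0 + 71)*60) + 9383)*(-15373 + 45224) = ((7972 - 71*60) + 9383)*29851 = ((7972 - 1*4260) + 9383)*29851 = ((7972 - 4260) + 9383)*29851 = (3712 + 9383)*29851 = 13095*29851 = 390898845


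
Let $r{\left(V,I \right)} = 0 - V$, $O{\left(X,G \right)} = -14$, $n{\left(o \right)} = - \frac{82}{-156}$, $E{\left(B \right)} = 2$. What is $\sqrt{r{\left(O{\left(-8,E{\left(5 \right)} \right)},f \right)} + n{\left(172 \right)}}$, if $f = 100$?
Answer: $\frac{\sqrt{88374}}{78} \approx 3.8113$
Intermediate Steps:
$n{\left(o \right)} = \frac{41}{78}$ ($n{\left(o \right)} = \left(-82\right) \left(- \frac{1}{156}\right) = \frac{41}{78}$)
$r{\left(V,I \right)} = - V$
$\sqrt{r{\left(O{\left(-8,E{\left(5 \right)} \right)},f \right)} + n{\left(172 \right)}} = \sqrt{\left(-1\right) \left(-14\right) + \frac{41}{78}} = \sqrt{14 + \frac{41}{78}} = \sqrt{\frac{1133}{78}} = \frac{\sqrt{88374}}{78}$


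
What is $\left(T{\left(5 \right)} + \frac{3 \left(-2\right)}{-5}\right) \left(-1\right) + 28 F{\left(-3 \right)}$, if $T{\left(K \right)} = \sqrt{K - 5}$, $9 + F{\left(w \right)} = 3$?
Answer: $- \frac{846}{5} \approx -169.2$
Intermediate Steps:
$F{\left(w \right)} = -6$ ($F{\left(w \right)} = -9 + 3 = -6$)
$T{\left(K \right)} = \sqrt{-5 + K}$
$\left(T{\left(5 \right)} + \frac{3 \left(-2\right)}{-5}\right) \left(-1\right) + 28 F{\left(-3 \right)} = \left(\sqrt{-5 + 5} + \frac{3 \left(-2\right)}{-5}\right) \left(-1\right) + 28 \left(-6\right) = \left(\sqrt{0} - - \frac{6}{5}\right) \left(-1\right) - 168 = \left(0 + \frac{6}{5}\right) \left(-1\right) - 168 = \frac{6}{5} \left(-1\right) - 168 = - \frac{6}{5} - 168 = - \frac{846}{5}$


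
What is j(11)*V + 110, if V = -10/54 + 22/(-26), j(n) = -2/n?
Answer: 425434/3861 ≈ 110.19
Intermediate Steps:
V = -362/351 (V = -10*1/54 + 22*(-1/26) = -5/27 - 11/13 = -362/351 ≈ -1.0313)
j(11)*V + 110 = -2/11*(-362/351) + 110 = 724/3861 + 110 = 425434/3861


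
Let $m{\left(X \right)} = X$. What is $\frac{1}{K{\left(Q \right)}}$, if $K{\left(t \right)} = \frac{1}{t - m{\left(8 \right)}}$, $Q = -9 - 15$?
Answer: $-32$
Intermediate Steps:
$Q = -24$ ($Q = -9 - 15 = -24$)
$K{\left(t \right)} = \frac{1}{-8 + t}$ ($K{\left(t \right)} = \frac{1}{t - 8} = \frac{1}{-8 + t}$)
$\frac{1}{K{\left(Q \right)}} = \frac{1}{\frac{1}{-8 - 24}} = \frac{1}{\frac{1}{-32}} = \frac{1}{- \frac{1}{32}} = -32$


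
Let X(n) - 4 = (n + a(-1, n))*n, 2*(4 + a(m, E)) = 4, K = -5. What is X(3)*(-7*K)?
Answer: 245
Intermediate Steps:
a(m, E) = -2 (a(m, E) = -4 + (1/2)*4 = -4 + 2 = -2)
X(n) = 4 + n*(-2 + n) (X(n) = 4 + (n - 2)*n = 4 + (-2 + n)*n = 4 + n*(-2 + n))
X(3)*(-7*K) = (4 + 3**2 - 2*3)*(-7*(-5)) = (4 + 9 - 6)*35 = 7*35 = 245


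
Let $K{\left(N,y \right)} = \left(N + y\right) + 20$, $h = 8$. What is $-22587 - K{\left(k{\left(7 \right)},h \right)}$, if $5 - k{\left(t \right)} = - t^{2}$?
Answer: $-22669$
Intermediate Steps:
$k{\left(t \right)} = 5 + t^{2}$ ($k{\left(t \right)} = 5 - - t^{2} = 5 + t^{2}$)
$K{\left(N,y \right)} = 20 + N + y$
$-22587 - K{\left(k{\left(7 \right)},h \right)} = -22587 - \left(20 + \left(5 + 7^{2}\right) + 8\right) = -22587 - \left(20 + \left(5 + 49\right) + 8\right) = -22587 - \left(20 + 54 + 8\right) = -22587 - 82 = -22669$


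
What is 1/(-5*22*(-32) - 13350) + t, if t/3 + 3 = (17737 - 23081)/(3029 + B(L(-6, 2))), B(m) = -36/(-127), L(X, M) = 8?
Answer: -54050983769/3781787770 ≈ -14.292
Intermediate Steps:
B(m) = 36/127 (B(m) = -36*(-1/127) = 36/127)
t = -5498535/384719 (t = -9 + 3*((17737 - 23081)/(3029 + 36/127)) = -9 + 3*(-5344/384719/127) = -9 + 3*(-5344*127/384719) = -9 + 3*(-678688/384719) = -9 - 2036064/384719 = -5498535/384719 ≈ -14.292)
1/(-5*22*(-32) - 13350) + t = 1/(-5*22*(-32) - 13350) - 5498535/384719 = 1/(-110*(-32) - 13350) - 5498535/384719 = 1/(3520 - 13350) - 5498535/384719 = 1/(-9830) - 5498535/384719 = -1/9830 - 5498535/384719 = -54050983769/3781787770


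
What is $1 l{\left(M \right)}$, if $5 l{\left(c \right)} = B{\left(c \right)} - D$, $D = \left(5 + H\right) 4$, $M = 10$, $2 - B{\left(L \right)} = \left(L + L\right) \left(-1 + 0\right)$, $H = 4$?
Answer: $- \frac{14}{5} \approx -2.8$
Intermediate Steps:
$B{\left(L \right)} = 2 + 2 L$ ($B{\left(L \right)} = 2 - \left(L + L\right) \left(-1 + 0\right) = 2 - 2 L \left(-1\right) = 2 - - 2 L = 2 + 2 L$)
$D = 36$ ($D = \left(5 + 4\right) 4 = 9 \cdot 4 = 36$)
$l{\left(c \right)} = - \frac{34}{5} + \frac{2 c}{5}$ ($l{\left(c \right)} = \frac{\left(2 + 2 c\right) - 36}{5} = \frac{-34 + 2 c}{5} = - \frac{34}{5} + \frac{2 c}{5}$)
$1 l{\left(M \right)} = 1 \left(- \frac{34}{5} + \frac{2}{5} \cdot 10\right) = 1 \left(- \frac{34}{5} + 4\right) = 1 \left(- \frac{14}{5}\right) = - \frac{14}{5}$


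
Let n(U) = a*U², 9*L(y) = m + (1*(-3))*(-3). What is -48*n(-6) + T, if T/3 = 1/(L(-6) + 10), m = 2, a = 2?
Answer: -349029/101 ≈ -3455.7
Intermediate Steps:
L(y) = 11/9 (L(y) = (2 + (1*(-3))*(-3))/9 = (2 - 3*(-3))/9 = (2 + 9)/9 = (⅑)*11 = 11/9)
n(U) = 2*U²
T = 27/101 (T = 3/(11/9 + 10) = 3/(101/9) = 3*(9/101) = 27/101 ≈ 0.26733)
-48*n(-6) + T = -96*(-6)² + 27/101 = -96*36 + 27/101 = -48*72 + 27/101 = -3456 + 27/101 = -349029/101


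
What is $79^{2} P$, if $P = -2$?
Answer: $-12482$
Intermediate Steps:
$79^{2} P = 79^{2} \left(-2\right) = 6241 \left(-2\right) = -12482$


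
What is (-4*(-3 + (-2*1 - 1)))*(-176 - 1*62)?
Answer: -5712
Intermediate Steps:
(-4*(-3 + (-2*1 - 1)))*(-176 - 1*62) = (-4*(-3 + (-2 - 1)))*(-176 - 62) = -4*(-3 - 3)*(-238) = -4*(-6)*(-238) = 24*(-238) = -5712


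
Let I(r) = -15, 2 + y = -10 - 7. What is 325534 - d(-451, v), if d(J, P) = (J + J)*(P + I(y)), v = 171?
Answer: 466246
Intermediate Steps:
y = -19 (y = -2 + (-10 - 7) = -2 - 17 = -19)
d(J, P) = 2*J*(-15 + P) (d(J, P) = (J + J)*(P - 15) = (2*J)*(-15 + P) = 2*J*(-15 + P))
325534 - d(-451, v) = 325534 - 2*(-451)*(-15 + 171) = 325534 - 2*(-451)*156 = 325534 - 1*(-140712) = 325534 + 140712 = 466246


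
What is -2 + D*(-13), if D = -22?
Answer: 284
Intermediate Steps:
-2 + D*(-13) = -2 - 22*(-13) = -2 + 286 = 284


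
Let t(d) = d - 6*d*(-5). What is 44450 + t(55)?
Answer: 46155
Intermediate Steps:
t(d) = 31*d (t(d) = d - (-30)*d = d + 30*d = 31*d)
44450 + t(55) = 44450 + 31*55 = 44450 + 1705 = 46155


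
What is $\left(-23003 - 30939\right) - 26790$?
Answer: $-80732$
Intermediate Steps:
$\left(-23003 - 30939\right) - 26790 = -53942 - 26790 = -80732$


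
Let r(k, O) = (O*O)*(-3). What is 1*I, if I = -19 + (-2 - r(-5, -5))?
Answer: 54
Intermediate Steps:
r(k, O) = -3*O² (r(k, O) = O²*(-3) = -3*O²)
I = 54 (I = -19 + (-2 - (-3)*(-5)²) = -19 + (-2 - (-3)*25) = -19 + (-2 - 1*(-75)) = -19 + (-2 + 75) = -19 + 73 = 54)
1*I = 1*54 = 54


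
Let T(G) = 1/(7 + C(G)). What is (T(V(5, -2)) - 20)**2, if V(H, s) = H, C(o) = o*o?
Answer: 408321/1024 ≈ 398.75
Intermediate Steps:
C(o) = o**2
T(G) = 1/(7 + G**2)
(T(V(5, -2)) - 20)**2 = (1/(7 + 5**2) - 20)**2 = (1/(7 + 25) - 20)**2 = (1/32 - 20)**2 = (-639/32)**2 = 408321/1024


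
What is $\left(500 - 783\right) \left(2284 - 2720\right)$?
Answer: $123388$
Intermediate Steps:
$\left(500 - 783\right) \left(2284 - 2720\right) = \left(-283\right) \left(-436\right) = 123388$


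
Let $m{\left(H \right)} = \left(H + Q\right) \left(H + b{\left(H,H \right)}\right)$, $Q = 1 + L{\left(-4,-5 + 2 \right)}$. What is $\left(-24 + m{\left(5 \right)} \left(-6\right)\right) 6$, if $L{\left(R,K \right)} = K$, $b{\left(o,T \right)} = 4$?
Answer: $-1116$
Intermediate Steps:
$Q = -2$ ($Q = 1 + \left(-5 + 2\right) = 1 - 3 = -2$)
$m{\left(H \right)} = \left(-2 + H\right) \left(4 + H\right)$ ($m{\left(H \right)} = \left(H - 2\right) \left(H + 4\right) = \left(-2 + H\right) \left(4 + H\right)$)
$\left(-24 + m{\left(5 \right)} \left(-6\right)\right) 6 = \left(-24 + \left(-8 + 5^{2} + 2 \cdot 5\right) \left(-6\right)\right) 6 = \left(-24 + \left(-8 + 25 + 10\right) \left(-6\right)\right) 6 = \left(-24 + 27 \left(-6\right)\right) 6 = \left(-24 - 162\right) 6 = \left(-186\right) 6 = -1116$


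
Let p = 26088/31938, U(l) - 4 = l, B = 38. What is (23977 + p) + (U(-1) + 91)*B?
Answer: 146647675/5323 ≈ 27550.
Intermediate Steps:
U(l) = 4 + l
p = 4348/5323 (p = 26088*(1/31938) = 4348/5323 ≈ 0.81683)
(23977 + p) + (U(-1) + 91)*B = (23977 + 4348/5323) + ((4 - 1) + 91)*38 = 127633919/5323 + (3 + 91)*38 = 127633919/5323 + 94*38 = 127633919/5323 + 3572 = 146647675/5323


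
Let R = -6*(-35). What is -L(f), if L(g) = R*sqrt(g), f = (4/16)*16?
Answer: -420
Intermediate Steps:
f = 4 (f = (4*(1/16))*16 = (1/4)*16 = 4)
R = 210
L(g) = 210*sqrt(g)
-L(f) = -210*sqrt(4) = -210*2 = -1*420 = -420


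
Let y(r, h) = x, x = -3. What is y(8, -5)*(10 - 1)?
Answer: -27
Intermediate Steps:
y(r, h) = -3
y(8, -5)*(10 - 1) = -3*(10 - 1) = -3*9 = -27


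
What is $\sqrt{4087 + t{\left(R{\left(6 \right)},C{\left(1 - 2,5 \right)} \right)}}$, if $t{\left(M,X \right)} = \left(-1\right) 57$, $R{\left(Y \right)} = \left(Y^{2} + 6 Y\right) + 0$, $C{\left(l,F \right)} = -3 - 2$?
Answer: $\sqrt{4030} \approx 63.482$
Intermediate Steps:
$C{\left(l,F \right)} = -5$
$R{\left(Y \right)} = Y^{2} + 6 Y$
$t{\left(M,X \right)} = -57$
$\sqrt{4087 + t{\left(R{\left(6 \right)},C{\left(1 - 2,5 \right)} \right)}} = \sqrt{4087 - 57} = \sqrt{4030}$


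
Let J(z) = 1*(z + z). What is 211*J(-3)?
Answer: -1266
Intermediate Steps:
J(z) = 2*z (J(z) = 1*(2*z) = 2*z)
211*J(-3) = 211*(2*(-3)) = 211*(-6) = -1266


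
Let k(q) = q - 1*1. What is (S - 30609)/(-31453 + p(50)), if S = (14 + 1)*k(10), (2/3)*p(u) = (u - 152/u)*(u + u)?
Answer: 30474/24409 ≈ 1.2485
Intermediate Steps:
k(q) = -1 + q (k(q) = q - 1 = -1 + q)
p(u) = 3*u*(u - 152/u) (p(u) = 3*((u - 152/u)*(u + u))/2 = 3*((u - 152/u)*(2*u))/2 = 3*(2*u*(u - 152/u))/2 = 3*u*(u - 152/u))
S = 135 (S = (14 + 1)*(-1 + 10) = 15*9 = 135)
(S - 30609)/(-31453 + p(50)) = (135 - 30609)/(-31453 + (-456 + 3*50²)) = -30474/(-31453 + (-456 + 3*2500)) = -30474/(-31453 + (-456 + 7500)) = -30474/(-31453 + 7044) = -30474/(-24409) = -30474*(-1/24409) = 30474/24409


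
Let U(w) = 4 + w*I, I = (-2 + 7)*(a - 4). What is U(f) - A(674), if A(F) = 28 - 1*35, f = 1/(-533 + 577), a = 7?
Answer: 499/44 ≈ 11.341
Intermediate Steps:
I = 15 (I = (-2 + 7)*(7 - 4) = 5*3 = 15)
f = 1/44 ≈ 0.022727
U(w) = 4 + 15*w (U(w) = 4 + w*15 = 4 + 15*w)
A(F) = -7 (A(F) = 28 - 35 = -7)
U(f) - A(674) = (4 + 15*(1/44)) - 1*(-7) = (4 + 15/44) + 7 = 191/44 + 7 = 499/44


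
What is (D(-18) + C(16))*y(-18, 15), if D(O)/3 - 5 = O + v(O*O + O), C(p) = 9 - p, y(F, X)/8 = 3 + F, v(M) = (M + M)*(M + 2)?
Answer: -67853040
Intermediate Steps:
v(M) = 2*M*(2 + M) (v(M) = (2*M)*(2 + M) = 2*M*(2 + M))
y(F, X) = 24 + 8*F (y(F, X) = 8*(3 + F) = 24 + 8*F)
D(O) = 15 + 3*O + 6*(O + O²)*(2 + O + O²) (D(O) = 15 + 3*(O + 2*(O*O + O)*(2 + (O*O + O))) = 15 + 3*(O + 2*(O² + O)*(2 + (O² + O))) = 15 + 3*(O + 2*(O + O²)*(2 + (O + O²))) = 15 + 3*(O + 2*(O + O²)*(2 + O + O²)) = 15 + (3*O + 6*(O + O²)*(2 + O + O²)) = 15 + 3*O + 6*(O + O²)*(2 + O + O²))
(D(-18) + C(16))*y(-18, 15) = ((15 + 3*(-18) + 6*(-18)*(1 - 18)*(2 - 18*(1 - 18))) + (9 - 1*16))*(24 + 8*(-18)) = ((15 - 54 + 6*(-18)*(-17)*(2 - 18*(-17))) + (9 - 16))*(24 - 144) = ((15 - 54 + 6*(-18)*(-17)*(2 + 306)) - 7)*(-120) = ((15 - 54 + 6*(-18)*(-17)*308) - 7)*(-120) = ((15 - 54 + 565488) - 7)*(-120) = (565449 - 7)*(-120) = 565442*(-120) = -67853040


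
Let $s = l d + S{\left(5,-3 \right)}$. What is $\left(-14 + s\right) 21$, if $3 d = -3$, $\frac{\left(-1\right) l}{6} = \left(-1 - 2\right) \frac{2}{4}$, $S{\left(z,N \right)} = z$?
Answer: $-378$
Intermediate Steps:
$l = 9$ ($l = - 6 \left(-1 - 2\right) \frac{2}{4} = - 6 \left(- 3 \cdot 2 \cdot \frac{1}{4}\right) = - 6 \left(\left(-3\right) \frac{1}{2}\right) = \left(-6\right) \left(- \frac{3}{2}\right) = 9$)
$d = -1$ ($d = \frac{1}{3} \left(-3\right) = -1$)
$s = -4$ ($s = 9 \left(-1\right) + 5 = -9 + 5 = -4$)
$\left(-14 + s\right) 21 = \left(-14 - 4\right) 21 = \left(-18\right) 21 = -378$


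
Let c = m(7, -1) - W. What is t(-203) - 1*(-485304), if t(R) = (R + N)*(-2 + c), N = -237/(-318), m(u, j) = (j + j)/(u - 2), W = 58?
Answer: 131842849/265 ≈ 4.9752e+5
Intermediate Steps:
m(u, j) = 2*j/(-2 + u) (m(u, j) = (2*j)/(-2 + u) = 2*j/(-2 + u))
c = -292/5 (c = 2*(-1)/(-2 + 7) - 1*58 = 2*(-1)/5 - 58 = 2*(-1)*(1/5) - 58 = -2/5 - 58 = -292/5 ≈ -58.400)
N = 79/106 (N = -237*(-1/318) = 79/106 ≈ 0.74528)
t(R) = -11929/265 - 302*R/5 (t(R) = (R + 79/106)*(-2 - 292/5) = (79/106 + R)*(-302/5) = -11929/265 - 302*R/5)
t(-203) - 1*(-485304) = (-11929/265 - 302/5*(-203)) - 1*(-485304) = (-11929/265 + 61306/5) + 485304 = 3237289/265 + 485304 = 131842849/265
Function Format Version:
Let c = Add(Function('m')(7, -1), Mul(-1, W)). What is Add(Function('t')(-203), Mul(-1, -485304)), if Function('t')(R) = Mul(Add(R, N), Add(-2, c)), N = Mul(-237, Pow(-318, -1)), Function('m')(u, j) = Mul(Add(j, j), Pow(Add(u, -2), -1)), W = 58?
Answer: Rational(131842849, 265) ≈ 4.9752e+5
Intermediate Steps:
Function('m')(u, j) = Mul(2, j, Pow(Add(-2, u), -1)) (Function('m')(u, j) = Mul(Mul(2, j), Pow(Add(-2, u), -1)) = Mul(2, j, Pow(Add(-2, u), -1)))
c = Rational(-292, 5) (c = Add(Mul(2, -1, Pow(Add(-2, 7), -1)), Mul(-1, 58)) = Add(Mul(2, -1, Pow(5, -1)), -58) = Add(Mul(2, -1, Rational(1, 5)), -58) = Add(Rational(-2, 5), -58) = Rational(-292, 5) ≈ -58.400)
N = Rational(79, 106) (N = Mul(-237, Rational(-1, 318)) = Rational(79, 106) ≈ 0.74528)
Function('t')(R) = Add(Rational(-11929, 265), Mul(Rational(-302, 5), R)) (Function('t')(R) = Mul(Add(R, Rational(79, 106)), Add(-2, Rational(-292, 5))) = Mul(Add(Rational(79, 106), R), Rational(-302, 5)) = Add(Rational(-11929, 265), Mul(Rational(-302, 5), R)))
Add(Function('t')(-203), Mul(-1, -485304)) = Add(Add(Rational(-11929, 265), Mul(Rational(-302, 5), -203)), Mul(-1, -485304)) = Add(Add(Rational(-11929, 265), Rational(61306, 5)), 485304) = Add(Rational(3237289, 265), 485304) = Rational(131842849, 265)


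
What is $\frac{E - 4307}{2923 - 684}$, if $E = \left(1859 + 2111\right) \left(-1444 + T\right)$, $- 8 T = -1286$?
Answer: $- \frac{10197619}{4478} \approx -2277.3$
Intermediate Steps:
$T = \frac{643}{4}$ ($T = \left(- \frac{1}{8}\right) \left(-1286\right) = \frac{643}{4} \approx 160.75$)
$E = - \frac{10189005}{2}$ ($E = \left(1859 + 2111\right) \left(-1444 + \frac{643}{4}\right) = 3970 \left(- \frac{5133}{4}\right) = - \frac{10189005}{2} \approx -5.0945 \cdot 10^{6}$)
$\frac{E - 4307}{2923 - 684} = \frac{- \frac{10189005}{2} - 4307}{2923 - 684} = - \frac{10197619}{2 \cdot 2239} = \left(- \frac{10197619}{2}\right) \frac{1}{2239} = - \frac{10197619}{4478}$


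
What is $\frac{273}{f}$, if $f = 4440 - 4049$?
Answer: $\frac{273}{391} \approx 0.69821$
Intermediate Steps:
$f = 391$ ($f = 4440 - 4049 = 391$)
$\frac{273}{f} = \frac{273}{391}$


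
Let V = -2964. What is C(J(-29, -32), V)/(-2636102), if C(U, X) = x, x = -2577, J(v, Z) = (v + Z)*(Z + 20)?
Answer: 2577/2636102 ≈ 0.00097758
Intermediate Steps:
J(v, Z) = (20 + Z)*(Z + v) (J(v, Z) = (Z + v)*(20 + Z) = (20 + Z)*(Z + v))
C(U, X) = -2577
C(J(-29, -32), V)/(-2636102) = -2577/(-2636102) = -2577*(-1/2636102) = 2577/2636102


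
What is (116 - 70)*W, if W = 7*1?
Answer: 322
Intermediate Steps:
W = 7
(116 - 70)*W = (116 - 70)*7 = 46*7 = 322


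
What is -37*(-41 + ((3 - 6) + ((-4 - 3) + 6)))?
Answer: 1665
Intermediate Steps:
-37*(-41 + ((3 - 6) + ((-4 - 3) + 6))) = -37*(-41 + (-3 + (-7 + 6))) = -37*(-41 + (-3 - 1)) = -37*(-41 - 4) = -37*(-45) = 1665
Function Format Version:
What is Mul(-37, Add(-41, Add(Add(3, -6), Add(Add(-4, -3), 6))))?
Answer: 1665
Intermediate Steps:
Mul(-37, Add(-41, Add(Add(3, -6), Add(Add(-4, -3), 6)))) = Mul(-37, Add(-41, Add(-3, Add(-7, 6)))) = Mul(-37, Add(-41, Add(-3, -1))) = Mul(-37, Add(-41, -4)) = Mul(-37, -45) = 1665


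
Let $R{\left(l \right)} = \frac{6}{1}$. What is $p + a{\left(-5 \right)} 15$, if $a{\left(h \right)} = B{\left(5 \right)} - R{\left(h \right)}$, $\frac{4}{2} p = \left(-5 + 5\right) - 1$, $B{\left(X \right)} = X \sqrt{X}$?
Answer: $- \frac{181}{2} + 75 \sqrt{5} \approx 77.205$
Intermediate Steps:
$R{\left(l \right)} = 6$ ($R{\left(l \right)} = 6 \cdot 1 = 6$)
$B{\left(X \right)} = X^{\frac{3}{2}}$
$p = - \frac{1}{2}$ ($p = \frac{\left(-5 + 5\right) - 1}{2} = \frac{0 - 1}{2} = \frac{1}{2} \left(-1\right) = - \frac{1}{2} \approx -0.5$)
$a{\left(h \right)} = -6 + 5 \sqrt{5}$ ($a{\left(h \right)} = 5^{\frac{3}{2}} - 6 = 5 \sqrt{5} - 6 = -6 + 5 \sqrt{5}$)
$p + a{\left(-5 \right)} 15 = - \frac{1}{2} + \left(-6 + 5 \sqrt{5}\right) 15 = - \frac{1}{2} - \left(90 - 75 \sqrt{5}\right) = - \frac{181}{2} + 75 \sqrt{5}$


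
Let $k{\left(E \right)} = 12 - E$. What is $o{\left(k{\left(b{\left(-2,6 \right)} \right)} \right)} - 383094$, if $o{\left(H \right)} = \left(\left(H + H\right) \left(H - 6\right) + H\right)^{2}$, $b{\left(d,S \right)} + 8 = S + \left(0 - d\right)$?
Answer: $-358758$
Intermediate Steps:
$b{\left(d,S \right)} = -8 + S - d$ ($b{\left(d,S \right)} = -8 + \left(S + \left(0 - d\right)\right) = -8 + \left(S - d\right) = -8 + S - d$)
$o{\left(H \right)} = \left(H + 2 H \left(-6 + H\right)\right)^{2}$ ($o{\left(H \right)} = \left(2 H \left(-6 + H\right) + H\right)^{2} = \left(H + 2 H \left(-6 + H\right)\right)^{2}$)
$o{\left(k{\left(b{\left(-2,6 \right)} \right)} \right)} - 383094 = \left(12 - \left(-8 + 6 - -2\right)\right)^{2} \left(-11 + 2 \left(12 - \left(-8 + 6 - -2\right)\right)\right)^{2} - 383094 = \left(12 - \left(-8 + 6 + 2\right)\right)^{2} \left(-11 + 2 \left(12 - \left(-8 + 6 + 2\right)\right)\right)^{2} - 383094 = \left(12 - 0\right)^{2} \left(-11 + 2 \left(12 - 0\right)\right)^{2} - 383094 = \left(12 + 0\right)^{2} \left(-11 + 2 \left(12 + 0\right)\right)^{2} - 383094 = 12^{2} \left(-11 + 2 \cdot 12\right)^{2} - 383094 = 144 \left(-11 + 24\right)^{2} - 383094 = 144 \cdot 13^{2} - 383094 = 144 \cdot 169 - 383094 = 24336 - 383094 = -358758$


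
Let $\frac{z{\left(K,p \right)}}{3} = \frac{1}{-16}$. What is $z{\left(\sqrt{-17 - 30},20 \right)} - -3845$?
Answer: $\frac{61517}{16} \approx 3844.8$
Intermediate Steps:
$z{\left(K,p \right)} = - \frac{3}{16}$ ($z{\left(K,p \right)} = \frac{3}{-16} = 3 \left(- \frac{1}{16}\right) = - \frac{3}{16}$)
$z{\left(\sqrt{-17 - 30},20 \right)} - -3845 = - \frac{3}{16} - -3845 = - \frac{3}{16} + 3845 = \frac{61517}{16}$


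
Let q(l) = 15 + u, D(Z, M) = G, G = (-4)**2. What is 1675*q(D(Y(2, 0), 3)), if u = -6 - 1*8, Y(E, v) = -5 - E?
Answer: 1675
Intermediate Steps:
G = 16
D(Z, M) = 16
u = -14 (u = -6 - 8 = -14)
q(l) = 1 (q(l) = 15 - 14 = 1)
1675*q(D(Y(2, 0), 3)) = 1675*1 = 1675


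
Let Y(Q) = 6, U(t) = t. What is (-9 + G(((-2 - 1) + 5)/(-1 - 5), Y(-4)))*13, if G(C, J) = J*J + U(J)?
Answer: 429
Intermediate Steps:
G(C, J) = J + J² (G(C, J) = J*J + J = J² + J = J + J²)
(-9 + G(((-2 - 1) + 5)/(-1 - 5), Y(-4)))*13 = (-9 + 6*(1 + 6))*13 = (-9 + 6*7)*13 = (-9 + 42)*13 = 33*13 = 429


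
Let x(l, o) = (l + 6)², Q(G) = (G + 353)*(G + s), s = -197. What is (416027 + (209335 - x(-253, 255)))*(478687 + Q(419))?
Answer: 366869519063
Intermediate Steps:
Q(G) = (-197 + G)*(353 + G) (Q(G) = (G + 353)*(G - 197) = (353 + G)*(-197 + G) = (-197 + G)*(353 + G))
x(l, o) = (6 + l)²
(416027 + (209335 - x(-253, 255)))*(478687 + Q(419)) = (416027 + (209335 - (6 - 253)²))*(478687 + (-69541 + 419² + 156*419)) = (416027 + (209335 - 1*(-247)²))*(478687 + (-69541 + 175561 + 65364)) = (416027 + (209335 - 1*61009))*(478687 + 171384) = (416027 + (209335 - 61009))*650071 = (416027 + 148326)*650071 = 564353*650071 = 366869519063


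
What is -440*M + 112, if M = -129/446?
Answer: 53356/223 ≈ 239.26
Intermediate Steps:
M = -129/446 (M = -129*1/446 = -129/446 ≈ -0.28924)
-440*M + 112 = -440*(-129/446) + 112 = 28380/223 + 112 = 53356/223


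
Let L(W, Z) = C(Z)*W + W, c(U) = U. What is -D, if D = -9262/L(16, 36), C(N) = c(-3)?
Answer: -4631/16 ≈ -289.44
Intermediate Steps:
C(N) = -3
L(W, Z) = -2*W (L(W, Z) = -3*W + W = -2*W)
D = 4631/16 (D = -9262/((-2*16)) = -9262/(-32) = -9262*(-1/32) = 4631/16 ≈ 289.44)
-D = -1*4631/16 = -4631/16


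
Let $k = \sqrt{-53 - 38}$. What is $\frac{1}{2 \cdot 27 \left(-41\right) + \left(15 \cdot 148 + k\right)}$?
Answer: $\frac{6}{127} - \frac{i \sqrt{91}}{127} \approx 0.047244 - 0.075113 i$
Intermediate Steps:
$k = i \sqrt{91}$ ($k = \sqrt{-91} = i \sqrt{91} \approx 9.5394 i$)
$\frac{1}{2 \cdot 27 \left(-41\right) + \left(15 \cdot 148 + k\right)} = \frac{1}{2 \cdot 27 \left(-41\right) + \left(15 \cdot 148 + i \sqrt{91}\right)} = \frac{1}{54 \left(-41\right) + \left(2220 + i \sqrt{91}\right)} = \frac{1}{-2214 + \left(2220 + i \sqrt{91}\right)} = \frac{1}{6 + i \sqrt{91}}$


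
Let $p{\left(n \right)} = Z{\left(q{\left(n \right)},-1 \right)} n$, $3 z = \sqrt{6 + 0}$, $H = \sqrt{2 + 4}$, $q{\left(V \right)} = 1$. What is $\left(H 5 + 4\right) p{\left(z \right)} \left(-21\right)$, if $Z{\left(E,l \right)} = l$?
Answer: $210 + 28 \sqrt{6} \approx 278.59$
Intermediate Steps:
$H = \sqrt{6} \approx 2.4495$
$z = \frac{\sqrt{6}}{3}$ ($z = \frac{\sqrt{6 + 0}}{3} = \frac{\sqrt{6}}{3} \approx 0.8165$)
$p{\left(n \right)} = - n$
$\left(H 5 + 4\right) p{\left(z \right)} \left(-21\right) = \left(\sqrt{6} \cdot 5 + 4\right) \left(- \frac{\sqrt{6}}{3}\right) \left(-21\right) = \left(5 \sqrt{6} + 4\right) \left(- \frac{\sqrt{6}}{3}\right) \left(-21\right) = \left(4 + 5 \sqrt{6}\right) \left(- \frac{\sqrt{6}}{3}\right) \left(-21\right) = - \frac{\sqrt{6} \left(4 + 5 \sqrt{6}\right)}{3} \left(-21\right) = 7 \sqrt{6} \left(4 + 5 \sqrt{6}\right)$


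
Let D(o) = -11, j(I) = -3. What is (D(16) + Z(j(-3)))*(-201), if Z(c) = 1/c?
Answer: 2278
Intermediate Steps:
Z(c) = 1/c
(D(16) + Z(j(-3)))*(-201) = (-11 + 1/(-3))*(-201) = (-11 - 1/3)*(-201) = -34/3*(-201) = 2278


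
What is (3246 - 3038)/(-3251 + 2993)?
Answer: -104/129 ≈ -0.80620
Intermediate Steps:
(3246 - 3038)/(-3251 + 2993) = 208/(-258) = 208*(-1/258) = -104/129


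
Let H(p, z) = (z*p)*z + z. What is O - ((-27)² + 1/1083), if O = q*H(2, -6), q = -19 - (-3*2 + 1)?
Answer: -1790200/1083 ≈ -1653.0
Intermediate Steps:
H(p, z) = z + p*z² (H(p, z) = (p*z)*z + z = p*z² + z = z + p*z²)
q = -14 (q = -19 - (-6 + 1) = -19 - 1*(-5) = -19 + 5 = -14)
O = -924 (O = -(-84)*(1 + 2*(-6)) = -(-84)*(1 - 12) = -(-84)*(-11) = -14*66 = -924)
O - ((-27)² + 1/1083) = -924 - ((-27)² + 1/1083) = -924 - (729 + 1/1083) = -924 - 1*789508/1083 = -924 - 789508/1083 = -1790200/1083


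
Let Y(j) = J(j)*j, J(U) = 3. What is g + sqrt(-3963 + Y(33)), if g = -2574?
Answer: -2574 + 2*I*sqrt(966) ≈ -2574.0 + 62.161*I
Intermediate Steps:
Y(j) = 3*j
g + sqrt(-3963 + Y(33)) = -2574 + sqrt(-3963 + 3*33) = -2574 + sqrt(-3963 + 99) = -2574 + sqrt(-3864) = -2574 + 2*I*sqrt(966)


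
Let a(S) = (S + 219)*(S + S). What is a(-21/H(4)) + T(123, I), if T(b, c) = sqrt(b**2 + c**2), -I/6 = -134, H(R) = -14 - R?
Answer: 9247/18 + 3*sqrt(73505) ≈ 1327.1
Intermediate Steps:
I = 804 (I = -6*(-134) = 804)
a(S) = 2*S*(219 + S) (a(S) = (219 + S)*(2*S) = 2*S*(219 + S))
a(-21/H(4)) + T(123, I) = 2*(-21/(-14 - 1*4))*(219 - 21/(-14 - 1*4)) + sqrt(123**2 + 804**2) = 2*(-21/(-14 - 4))*(219 - 21/(-14 - 4)) + sqrt(15129 + 646416) = 2*(-21/(-18))*(219 - 21/(-18)) + sqrt(661545) = 2*(-21*(-1/18))*(219 - 21*(-1/18)) + 3*sqrt(73505) = 2*(7/6)*(219 + 7/6) + 3*sqrt(73505) = 2*(7/6)*(1321/6) + 3*sqrt(73505) = 9247/18 + 3*sqrt(73505)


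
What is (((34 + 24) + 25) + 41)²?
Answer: 15376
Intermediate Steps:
(((34 + 24) + 25) + 41)² = ((58 + 25) + 41)² = (83 + 41)² = 124² = 15376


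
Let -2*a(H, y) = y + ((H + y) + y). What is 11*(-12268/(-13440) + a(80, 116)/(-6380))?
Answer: 202865/19488 ≈ 10.410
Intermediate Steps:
a(H, y) = -3*y/2 - H/2 (a(H, y) = -(y + ((H + y) + y))/2 = -(y + (H + 2*y))/2 = -(H + 3*y)/2 = -3*y/2 - H/2)
11*(-12268/(-13440) + a(80, 116)/(-6380)) = 11*(-12268/(-13440) + (-3/2*116 - ½*80)/(-6380)) = 11*(-12268*(-1/13440) + (-174 - 40)*(-1/6380)) = 11*(3067/3360 - 214*(-1/6380)) = 11*(3067/3360 + 107/3190) = 11*(202865/214368) = 202865/19488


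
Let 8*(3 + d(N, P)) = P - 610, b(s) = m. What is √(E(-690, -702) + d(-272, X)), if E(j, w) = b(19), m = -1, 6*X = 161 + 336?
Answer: I*√10065/12 ≈ 8.3604*I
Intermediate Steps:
X = 497/6 (X = (161 + 336)/6 = (⅙)*497 = 497/6 ≈ 82.833)
b(s) = -1
d(N, P) = -317/4 + P/8 (d(N, P) = -3 + (P - 610)/8 = -3 + (-610 + P)/8 = -3 + (-305/4 + P/8) = -317/4 + P/8)
E(j, w) = -1
√(E(-690, -702) + d(-272, X)) = √(-1 + (-317/4 + (⅛)*(497/6))) = √(-1 + (-317/4 + 497/48)) = √(-1 - 3307/48) = √(-3355/48) = I*√10065/12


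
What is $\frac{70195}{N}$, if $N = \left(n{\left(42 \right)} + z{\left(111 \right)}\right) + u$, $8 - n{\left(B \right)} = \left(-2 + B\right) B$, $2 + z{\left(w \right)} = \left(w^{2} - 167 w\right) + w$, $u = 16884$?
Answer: $\frac{14039}{1821} \approx 7.7095$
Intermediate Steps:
$z{\left(w \right)} = -2 + w^{2} - 166 w$ ($z{\left(w \right)} = -2 + \left(\left(w^{2} - 167 w\right) + w\right) = -2 + \left(w^{2} - 166 w\right) = -2 + w^{2} - 166 w$)
$n{\left(B \right)} = 8 - B \left(-2 + B\right)$ ($n{\left(B \right)} = 8 - \left(-2 + B\right) B = 8 - B \left(-2 + B\right)$)
$N = 9105$ ($N = \left(\left(8 - 42^{2} + 2 \cdot 42\right) - \left(18428 - 12321\right)\right) + 16884 = \left(\left(8 - 1764 + 84\right) - 6107\right) + 16884 = \left(-1672 - 6107\right) + 16884 = -7779 + 16884 = 9105$)
$\frac{70195}{N} = \frac{70195}{9105} = 70195 \cdot \frac{1}{9105} = \frac{14039}{1821}$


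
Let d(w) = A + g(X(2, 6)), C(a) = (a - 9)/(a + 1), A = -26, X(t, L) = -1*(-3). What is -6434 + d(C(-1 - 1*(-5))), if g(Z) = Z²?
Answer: -6451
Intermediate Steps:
X(t, L) = 3
C(a) = (-9 + a)/(1 + a)
d(w) = -17 (d(w) = -26 + 3² = -26 + 9 = -17)
-6434 + d(C(-1 - 1*(-5))) = -6434 - 17 = -6451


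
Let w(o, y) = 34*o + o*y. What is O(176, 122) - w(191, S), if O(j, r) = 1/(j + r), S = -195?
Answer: 9163799/298 ≈ 30751.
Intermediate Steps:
O(176, 122) - w(191, S) = 1/(176 + 122) - 191*(34 - 195) = 1/298 - 191*(-161) = 1/298 - 1*(-30751) = 1/298 + 30751 = 9163799/298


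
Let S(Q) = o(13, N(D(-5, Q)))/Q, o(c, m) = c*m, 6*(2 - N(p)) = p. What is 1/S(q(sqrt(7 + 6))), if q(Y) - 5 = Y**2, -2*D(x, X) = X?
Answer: 36/91 ≈ 0.39560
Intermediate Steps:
D(x, X) = -X/2
N(p) = 2 - p/6
q(Y) = 5 + Y**2
S(Q) = (26 + 13*Q/12)/Q (S(Q) = (13*(2 - (-1)*Q/12))/Q = (13*(2 + Q/12))/Q = (26 + 13*Q/12)/Q)
1/S(q(sqrt(7 + 6))) = 1/(13/12 + 26/(5 + (sqrt(7 + 6))**2)) = 1/(13/12 + 26/(5 + (sqrt(13))**2)) = 1/(13/12 + 26/(5 + 13)) = 1/(13/12 + 26/18) = 1/(13/12 + 26*(1/18)) = 1/(13/12 + 13/9) = 1/(91/36) = 36/91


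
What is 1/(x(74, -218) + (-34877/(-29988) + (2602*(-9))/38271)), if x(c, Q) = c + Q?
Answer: -382556916/54877356343 ≈ -0.0069711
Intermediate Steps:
x(c, Q) = Q + c
1/(x(74, -218) + (-34877/(-29988) + (2602*(-9))/38271)) = 1/((-218 + 74) + (-34877/(-29988) + (2602*(-9))/38271)) = 1/(-144 + (-34877*(-1/29988) - 23418*1/38271)) = 1/(-144 + (34877/29988 - 7806/12757)) = 1/(-144 + 210839561/382556916) = 1/(-54877356343/382556916) = -382556916/54877356343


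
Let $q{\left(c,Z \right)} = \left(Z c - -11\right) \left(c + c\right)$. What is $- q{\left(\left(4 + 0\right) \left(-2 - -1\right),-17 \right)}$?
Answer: $632$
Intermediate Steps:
$q{\left(c,Z \right)} = 2 c \left(11 + Z c\right)$ ($q{\left(c,Z \right)} = \left(Z c + 11\right) 2 c = \left(11 + Z c\right) 2 c = 2 c \left(11 + Z c\right)$)
$- q{\left(\left(4 + 0\right) \left(-2 - -1\right),-17 \right)} = - 2 \left(4 + 0\right) \left(-2 - -1\right) \left(11 - 17 \left(4 + 0\right) \left(-2 - -1\right)\right) = - 2 \cdot 4 \left(-2 + 1\right) \left(11 - 17 \cdot 4 \left(-2 + 1\right)\right) = - 2 \cdot 4 \left(-1\right) \left(11 - 17 \cdot 4 \left(-1\right)\right) = - 2 \left(-4\right) \left(11 - -68\right) = - 2 \left(-4\right) \left(11 + 68\right) = - 2 \left(-4\right) 79 = \left(-1\right) \left(-632\right) = 632$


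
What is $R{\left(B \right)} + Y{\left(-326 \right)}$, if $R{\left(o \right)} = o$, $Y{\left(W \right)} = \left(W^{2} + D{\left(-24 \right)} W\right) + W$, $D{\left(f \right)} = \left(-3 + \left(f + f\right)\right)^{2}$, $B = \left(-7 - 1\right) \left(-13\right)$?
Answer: $-741872$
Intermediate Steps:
$B = 104$ ($B = \left(-8\right) \left(-13\right) = 104$)
$D{\left(f \right)} = \left(-3 + 2 f\right)^{2}$
$Y{\left(W \right)} = W^{2} + 2602 W$ ($Y{\left(W \right)} = \left(W^{2} + \left(-3 + 2 \left(-24\right)\right)^{2} W\right) + W = \left(W^{2} + \left(-3 - 48\right)^{2} W\right) + W = \left(W^{2} + \left(-51\right)^{2} W\right) + W = \left(W^{2} + 2601 W\right) + W = W^{2} + 2602 W$)
$R{\left(B \right)} + Y{\left(-326 \right)} = 104 - 326 \left(2602 - 326\right) = 104 - 741976 = -741872$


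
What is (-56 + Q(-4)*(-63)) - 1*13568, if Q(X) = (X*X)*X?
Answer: -9592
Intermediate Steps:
Q(X) = X³ (Q(X) = X²*X = X³)
(-56 + Q(-4)*(-63)) - 1*13568 = (-56 + (-4)³*(-63)) - 1*13568 = (-56 - 64*(-63)) - 13568 = (-56 + 4032) - 13568 = 3976 - 13568 = -9592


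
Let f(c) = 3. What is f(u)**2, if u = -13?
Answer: 9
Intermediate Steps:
f(u)**2 = 3**2 = 9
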